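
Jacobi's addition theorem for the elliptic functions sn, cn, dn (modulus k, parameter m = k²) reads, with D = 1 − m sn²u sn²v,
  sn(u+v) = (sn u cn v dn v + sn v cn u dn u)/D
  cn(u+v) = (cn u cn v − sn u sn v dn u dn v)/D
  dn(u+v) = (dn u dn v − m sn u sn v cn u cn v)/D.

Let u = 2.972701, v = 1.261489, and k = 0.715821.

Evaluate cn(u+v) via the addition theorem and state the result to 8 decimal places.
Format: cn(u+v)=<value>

sn u = 0.6624052551365193, cn u = -0.7491456987579404, dn u = 0.88043675973443
sn v = 0.907306149646195, cn v = 0.4204706301445992, dn v = 0.7603882454851336
m = k² = 0.512399704041
D = 1 − m·sn²u·sn²v = 0.8149180281970243
cn(u+v) = (cn u·cn v − sn u·sn v·dn u·dn v)/D = -0.7173504155257294/0.8149180281970243 = -0.8802730958263869

cn(u+v)=-0.88027310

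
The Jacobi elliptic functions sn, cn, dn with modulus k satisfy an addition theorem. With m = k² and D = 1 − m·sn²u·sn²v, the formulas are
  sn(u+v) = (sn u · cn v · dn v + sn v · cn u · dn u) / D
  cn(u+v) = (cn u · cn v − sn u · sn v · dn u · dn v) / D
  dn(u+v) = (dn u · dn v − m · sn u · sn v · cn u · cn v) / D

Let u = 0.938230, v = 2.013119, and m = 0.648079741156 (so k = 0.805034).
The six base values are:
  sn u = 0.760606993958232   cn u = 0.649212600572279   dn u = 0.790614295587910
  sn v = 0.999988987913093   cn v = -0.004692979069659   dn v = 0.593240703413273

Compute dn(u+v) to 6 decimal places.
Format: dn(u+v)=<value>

m = k² = 0.648079741156
D = 1 − m·sn²u·sn²v = 0.6250792218447492
dn(u+v) = (dn u·dn v − m·sn u·sn v·cn u·cn v)/D = 0.4705264065554654/0.6250792218447492 = 0.7527468360999688

dn(u+v)=0.752747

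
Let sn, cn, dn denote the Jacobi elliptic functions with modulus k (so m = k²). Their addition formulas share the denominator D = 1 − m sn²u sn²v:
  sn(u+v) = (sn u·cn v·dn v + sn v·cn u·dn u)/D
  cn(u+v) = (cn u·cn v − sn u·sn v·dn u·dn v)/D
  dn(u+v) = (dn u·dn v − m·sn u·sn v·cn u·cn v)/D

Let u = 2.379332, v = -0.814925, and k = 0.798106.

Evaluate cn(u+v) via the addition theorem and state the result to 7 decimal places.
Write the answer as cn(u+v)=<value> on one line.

cn(u+v)=0.2593735

sn u = 0.9719795003961792, cn u = -0.235065630855712, dn u = 0.6310493706261214
sn v = -0.6926585057304987, cn v = 0.7212656892152799, dn v = 0.8333040717368499
m = k² = 0.636973187236
D = 1 − m·sn²u·sn²v = 0.7112821029084041
cn(u+v) = (cn u·cn v − sn u·sn v·dn u·dn v)/D = 0.1844877152575532/0.7112821029084041 = 0.2593734813559772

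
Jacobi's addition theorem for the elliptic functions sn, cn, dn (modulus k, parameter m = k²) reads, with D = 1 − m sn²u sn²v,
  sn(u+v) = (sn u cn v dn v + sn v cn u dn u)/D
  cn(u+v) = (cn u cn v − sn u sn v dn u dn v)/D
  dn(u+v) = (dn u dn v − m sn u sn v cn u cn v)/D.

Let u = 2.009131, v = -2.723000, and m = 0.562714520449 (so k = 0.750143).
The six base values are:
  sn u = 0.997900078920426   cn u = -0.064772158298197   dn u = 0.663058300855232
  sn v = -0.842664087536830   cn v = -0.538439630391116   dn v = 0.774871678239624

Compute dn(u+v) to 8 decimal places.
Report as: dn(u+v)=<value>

m = k² = 0.562714520449
D = 1 − m·sn²u·sn²v = 0.6021025029859321
dn(u+v) = (dn u·dn v − m·sn u·sn v·cn u·cn v)/D = 0.5302878000973381/0.6021025029859321 = 0.8807267823461084

dn(u+v)=0.88072678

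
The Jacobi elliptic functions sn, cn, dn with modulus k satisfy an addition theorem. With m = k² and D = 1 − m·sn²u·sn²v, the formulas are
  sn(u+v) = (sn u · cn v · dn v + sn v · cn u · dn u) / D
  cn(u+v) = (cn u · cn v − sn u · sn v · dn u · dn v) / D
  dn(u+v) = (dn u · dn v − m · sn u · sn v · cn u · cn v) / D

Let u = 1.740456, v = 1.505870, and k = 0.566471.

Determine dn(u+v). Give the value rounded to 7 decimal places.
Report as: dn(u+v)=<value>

sn u = 0.9999320813672541, cn u = -0.01165472661846709, dn u = 0.8241081199797397
sn v = 0.9834596682520133, cn v = 0.1811272506323663, dn v = 0.8304444896979194
m = k² = 0.320889393841
D = 1 − m·sn²u·sn²v = 0.6896802077564934
dn(u+v) = (dn u·dn v − m·sn u·sn v·cn u·cn v)/D = 0.6850421914356388/0.6896802077564934 = 0.9932751204562736

dn(u+v)=0.9932751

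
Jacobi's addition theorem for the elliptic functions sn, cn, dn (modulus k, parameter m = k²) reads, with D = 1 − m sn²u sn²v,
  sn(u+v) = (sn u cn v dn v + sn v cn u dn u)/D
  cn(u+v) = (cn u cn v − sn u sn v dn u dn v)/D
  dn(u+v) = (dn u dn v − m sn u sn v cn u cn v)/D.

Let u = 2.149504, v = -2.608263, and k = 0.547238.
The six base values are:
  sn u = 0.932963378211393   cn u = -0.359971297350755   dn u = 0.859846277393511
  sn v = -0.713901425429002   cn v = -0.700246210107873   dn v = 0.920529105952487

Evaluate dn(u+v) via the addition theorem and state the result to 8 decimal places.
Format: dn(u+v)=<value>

m = k² = 0.299469428644
D = 1 − m·sn²u·sn²v = 0.8671510318694454
dn(u+v) = (dn u·dn v − m·sn u·sn v·cn u·cn v)/D = 0.8417910603345549/0.8671510318694454 = 0.9707548390039758

dn(u+v)=0.97075484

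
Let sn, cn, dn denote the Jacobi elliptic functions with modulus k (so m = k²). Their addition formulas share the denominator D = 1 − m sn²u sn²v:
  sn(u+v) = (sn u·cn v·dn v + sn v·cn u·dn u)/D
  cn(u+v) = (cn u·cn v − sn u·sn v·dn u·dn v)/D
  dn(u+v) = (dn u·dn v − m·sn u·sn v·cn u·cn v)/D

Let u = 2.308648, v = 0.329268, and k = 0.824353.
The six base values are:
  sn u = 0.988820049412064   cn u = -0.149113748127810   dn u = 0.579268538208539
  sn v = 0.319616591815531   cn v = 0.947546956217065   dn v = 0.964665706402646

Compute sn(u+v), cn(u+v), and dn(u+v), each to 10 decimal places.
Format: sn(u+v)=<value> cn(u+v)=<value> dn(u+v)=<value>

sn(u+v)=0.9400464353 cn(u+v)=-0.3410464769 dn(u+v)=0.6320469456

m = k² = 0.679557868609
D = 1 − m·sn²u·sn²v = 0.9321234742184242
sn(u+v) = (sn u·cn v·dn v + sn v·cn u·dn u)/D = 0.8762393492344381/0.9321234742184242 = 0.9400464353385753
cn(u+v) = (cn u·cn v − sn u·sn v·dn u·dn v)/D = -0.3178974269198068/0.9321234742184242 = -0.3410464769019581
dn(u+v) = (dn u·dn v − m·sn u·sn v·cn u·cn v)/D = 0.5891457948387233/0.9321234742184242 = 0.6320469456395955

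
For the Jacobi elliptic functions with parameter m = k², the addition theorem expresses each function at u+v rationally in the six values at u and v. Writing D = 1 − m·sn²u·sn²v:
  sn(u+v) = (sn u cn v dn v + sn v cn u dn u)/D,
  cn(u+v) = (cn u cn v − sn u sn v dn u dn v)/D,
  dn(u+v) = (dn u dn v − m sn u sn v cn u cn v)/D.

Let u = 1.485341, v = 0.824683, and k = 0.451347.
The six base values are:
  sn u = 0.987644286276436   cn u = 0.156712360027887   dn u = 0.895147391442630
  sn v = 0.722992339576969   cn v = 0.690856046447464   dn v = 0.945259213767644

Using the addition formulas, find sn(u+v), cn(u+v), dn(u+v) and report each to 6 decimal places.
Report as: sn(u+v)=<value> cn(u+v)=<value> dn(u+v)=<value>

m = k² = 0.203714114409
D = 1 − m·sn²u·sn²v = 0.896130121635719
sn(u+v) = (sn u·cn v·dn v + sn v·cn u·dn u)/D = 0.7463911349554649/0.896130121635719 = 0.8329048616210631
cn(u+v) = (cn u·cn v − sn u·sn v·dn u·dn v)/D = -0.4959329274838901/0.896130121635719 = -0.5534162009627092
dn(u+v) = (dn u·dn v − m·sn u·sn v·cn u·cn v)/D = 0.8303975659369296/0.896130121635719 = 0.9266484251429839

sn(u+v)=0.832905 cn(u+v)=-0.553416 dn(u+v)=0.926648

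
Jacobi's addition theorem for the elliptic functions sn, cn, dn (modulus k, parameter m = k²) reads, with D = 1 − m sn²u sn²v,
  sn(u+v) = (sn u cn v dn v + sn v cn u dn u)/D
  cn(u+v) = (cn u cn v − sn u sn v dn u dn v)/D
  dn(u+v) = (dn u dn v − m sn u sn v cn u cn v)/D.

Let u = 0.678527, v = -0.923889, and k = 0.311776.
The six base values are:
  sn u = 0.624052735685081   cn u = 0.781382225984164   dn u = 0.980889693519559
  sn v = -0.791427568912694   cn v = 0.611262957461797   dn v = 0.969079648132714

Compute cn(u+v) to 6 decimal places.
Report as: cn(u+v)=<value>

cn(u+v)=0.970107

m = k² = 0.097204274176
D = 1 − m·sn²u·sn²v = 0.9762889768994111
cn(u+v) = (cn u·cn v − sn u·sn v·dn u·dn v)/D = 0.9471046207544642/0.9762889768994111 = 0.9701068466043392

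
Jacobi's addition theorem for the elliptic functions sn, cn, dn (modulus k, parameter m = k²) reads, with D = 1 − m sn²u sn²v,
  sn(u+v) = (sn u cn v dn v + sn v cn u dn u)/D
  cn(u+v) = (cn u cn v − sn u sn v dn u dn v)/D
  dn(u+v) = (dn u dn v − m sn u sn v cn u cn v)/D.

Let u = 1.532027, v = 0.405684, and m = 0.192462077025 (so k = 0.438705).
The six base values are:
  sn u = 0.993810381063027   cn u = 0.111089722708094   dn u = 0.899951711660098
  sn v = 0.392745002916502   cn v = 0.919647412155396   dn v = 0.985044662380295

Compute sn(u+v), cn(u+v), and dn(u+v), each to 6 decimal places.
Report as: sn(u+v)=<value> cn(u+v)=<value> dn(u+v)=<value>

m = k² = 0.192462077025
D = 1 − m·sn²u·sn²v = 0.970679352130523
sn(u+v) = (sn u·cn v·dn v + sn v·cn u·dn u)/D = 0.9395514706583061/0.970679352130523 = 0.9679318598836011
cn(u+v) = (cn u·cn v − sn u·sn v·dn u·dn v)/D = -0.243847162452931/0.970679352130523 = -0.2512128870545316
dn(u+v) = (dn u·dn v − m·sn u·sn v·cn u·cn v)/D = 0.8788180502611274/0.970679352130523 = 0.9053639065590803

sn(u+v)=0.967932 cn(u+v)=-0.251213 dn(u+v)=0.905364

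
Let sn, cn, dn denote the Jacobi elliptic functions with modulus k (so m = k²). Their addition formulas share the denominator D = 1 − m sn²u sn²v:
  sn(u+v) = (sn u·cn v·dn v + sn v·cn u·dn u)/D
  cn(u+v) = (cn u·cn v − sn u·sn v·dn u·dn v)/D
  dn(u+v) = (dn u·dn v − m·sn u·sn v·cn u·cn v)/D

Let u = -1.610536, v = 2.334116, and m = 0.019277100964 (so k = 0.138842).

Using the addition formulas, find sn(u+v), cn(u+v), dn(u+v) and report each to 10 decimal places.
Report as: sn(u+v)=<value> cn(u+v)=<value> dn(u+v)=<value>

sn u = -0.9994951947118209, cn u = -0.03177035958215237, dn u = 0.9903243693298991
sn v = 0.7319785670522004, cn v = -0.6813276578682296, dn v = 0.9948223316341038
m = k² = 0.019277100964
D = 1 − m·sn²u·sn²v = 0.9896818966775064
sn(u+v) = (sn u·cn v·dn v + sn v·cn u·dn u)/D = 0.6544275988587633/0.9896818966775064 = 0.66125044931686
cn(u+v) = (cn u·cn v − sn u·sn v·dn u·dn v)/D = 0.7424249285033067/0.9896818966775064 = 0.7501652106557934
dn(u+v) = (dn u·dn v − m·sn u·sn v·cn u·cn v)/D = 0.9855020785880731/0.9896818966775064 = 0.9957766044792115

sn(u+v)=0.6612504493 cn(u+v)=0.7501652107 dn(u+v)=0.9957766045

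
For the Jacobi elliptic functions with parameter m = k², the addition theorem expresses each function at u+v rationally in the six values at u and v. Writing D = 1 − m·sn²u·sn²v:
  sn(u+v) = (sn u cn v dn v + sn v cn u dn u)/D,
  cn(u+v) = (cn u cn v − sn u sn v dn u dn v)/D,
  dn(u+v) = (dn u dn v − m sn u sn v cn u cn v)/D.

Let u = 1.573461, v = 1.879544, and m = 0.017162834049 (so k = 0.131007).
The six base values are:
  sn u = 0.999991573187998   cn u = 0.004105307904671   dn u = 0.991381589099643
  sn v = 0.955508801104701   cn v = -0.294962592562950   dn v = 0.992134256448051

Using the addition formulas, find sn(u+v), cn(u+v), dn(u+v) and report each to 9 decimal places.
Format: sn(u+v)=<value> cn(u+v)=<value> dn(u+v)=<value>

sn(u+v)=-0.293347745 cn(u+v)=-0.956005806 dn(u+v)=0.999261271

m = k² = 0.017162834049
D = 1 − m·sn²u·sn²v = 0.9843306469064498
sn(u+v) = (sn u·cn v·dn v + sn v·cn u·dn u)/D = -0.2887511756520432/0.9843306469064498 = -0.2933477450484034
cn(u+v) = (cn u·cn v − sn u·sn v·dn u·dn v)/D = -0.9410258131416124/0.9843306469064498 = -0.9560058056701418
dn(u+v) = (dn u·dn v − m·sn u·sn v·cn u·cn v)/D = 0.9836034936299099/0.9843306469064498 = 0.9992612713229796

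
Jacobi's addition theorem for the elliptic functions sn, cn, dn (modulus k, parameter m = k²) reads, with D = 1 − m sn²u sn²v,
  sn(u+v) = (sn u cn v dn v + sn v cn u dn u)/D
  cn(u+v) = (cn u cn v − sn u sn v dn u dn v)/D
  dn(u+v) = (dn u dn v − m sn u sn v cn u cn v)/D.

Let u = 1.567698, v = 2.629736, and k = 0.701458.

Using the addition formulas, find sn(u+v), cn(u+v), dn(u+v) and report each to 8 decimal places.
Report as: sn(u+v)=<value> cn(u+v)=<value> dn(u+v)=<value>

sn(u+v)=-0.47309313 cn(u+v)=-0.88101242 dn(u+v)=0.94333042

sn u = 0.97994484586661, cn u = 0.199268911422394, dn u = 0.7262883582689357
sn v = 0.8341660927135088, cn v = -0.5515133087850898, dn v = 0.8109377176738162
m = k² = 0.492043325764
D = 1 − m·sn²u·sn²v = 0.6712152416188872
sn(u+v) = (sn u·cn v·dn v + sn v·cn u·dn u)/D = -0.3175473197664633/0.6712152416188872 = -0.4730931303058299
cn(u+v) = (cn u·cn v − sn u·sn v·dn u·dn v)/D = -0.5913489665930234/0.6712152416188872 = -0.881012423327521
dn(u+v) = (dn u·dn v − m·sn u·sn v·cn u·cn v)/D = 0.6331777570545627/0.6712152416188872 = 0.9433304218888372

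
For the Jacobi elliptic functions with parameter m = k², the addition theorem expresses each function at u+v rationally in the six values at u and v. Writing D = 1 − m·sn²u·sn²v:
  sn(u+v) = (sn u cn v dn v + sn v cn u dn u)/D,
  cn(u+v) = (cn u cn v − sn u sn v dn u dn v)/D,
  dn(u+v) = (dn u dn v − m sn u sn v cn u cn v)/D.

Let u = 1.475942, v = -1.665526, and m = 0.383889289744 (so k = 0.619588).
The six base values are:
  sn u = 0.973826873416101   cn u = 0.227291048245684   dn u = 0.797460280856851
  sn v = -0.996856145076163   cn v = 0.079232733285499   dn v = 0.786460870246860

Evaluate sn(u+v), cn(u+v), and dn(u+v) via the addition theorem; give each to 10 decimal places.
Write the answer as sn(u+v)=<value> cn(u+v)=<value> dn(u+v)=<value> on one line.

sn(u+v)=-0.1880255371 cn(u+v)=0.9821641397 dn(u+v)=0.9931908833

m = k² = 0.383889289744
D = 1 − m·sn²u·sn²v = 0.6382283866837107
sn(u+v) = (sn u·cn v·dn v + sn v·cn u·dn u)/D = -0.1200032352082986/0.6382283866837107 = -0.1880255371150846
cn(u+v) = (cn u·cn v − sn u·sn v·dn u·dn v)/D = 0.6268450343652998/0.6382283866837107 = 0.9821641397406973
dn(u+v) = (dn u·dn v − m·sn u·sn v·cn u·cn v)/D = 0.633882615096616/0.6382283866837107 = 0.9931908832672335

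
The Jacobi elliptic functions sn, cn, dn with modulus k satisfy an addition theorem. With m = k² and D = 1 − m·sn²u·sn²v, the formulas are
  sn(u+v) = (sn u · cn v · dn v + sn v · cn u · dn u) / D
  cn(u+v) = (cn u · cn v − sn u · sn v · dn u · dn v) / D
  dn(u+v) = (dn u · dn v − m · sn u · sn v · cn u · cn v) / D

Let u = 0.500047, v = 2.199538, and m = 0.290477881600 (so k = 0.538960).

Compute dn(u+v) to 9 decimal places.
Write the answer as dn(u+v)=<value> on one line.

dn(u+v)=0.937619704

sn u = 0.4744207637941144, cn u = 0.8802982101998215, dn u = 0.9667578150939174
sn v = 0.9137334488829254, cn v = -0.4063141449574632, dn v = 0.870331807940611
m = k² = 0.2904778816
D = 1 − m·sn²u·sn²v = 0.9454142235669242
dn(u+v) = (dn u·dn v − m·sn u·sn v·cn u·cn v)/D = 0.8864390046204179/0.9454142235669242 = 0.9376197041715742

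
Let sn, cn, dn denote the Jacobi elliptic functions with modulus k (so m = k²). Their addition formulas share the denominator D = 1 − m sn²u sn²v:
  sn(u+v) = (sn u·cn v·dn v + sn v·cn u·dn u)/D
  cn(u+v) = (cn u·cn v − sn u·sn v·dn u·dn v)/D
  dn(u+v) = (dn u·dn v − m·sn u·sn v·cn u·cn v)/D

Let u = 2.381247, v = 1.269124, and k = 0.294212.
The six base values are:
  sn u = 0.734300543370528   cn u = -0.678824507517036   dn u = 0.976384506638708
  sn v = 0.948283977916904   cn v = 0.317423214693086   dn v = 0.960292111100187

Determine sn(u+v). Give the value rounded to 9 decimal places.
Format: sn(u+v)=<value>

m = k² = 0.086560700944
D = 1 − m·sn²u·sn²v = 0.9580293892153457
sn(u+v) = (sn u·cn v·dn v + sn v·cn u·dn u)/D = -0.4046879126910241/0.9580293892153457 = -0.4224170127207428

sn(u+v)=-0.422417013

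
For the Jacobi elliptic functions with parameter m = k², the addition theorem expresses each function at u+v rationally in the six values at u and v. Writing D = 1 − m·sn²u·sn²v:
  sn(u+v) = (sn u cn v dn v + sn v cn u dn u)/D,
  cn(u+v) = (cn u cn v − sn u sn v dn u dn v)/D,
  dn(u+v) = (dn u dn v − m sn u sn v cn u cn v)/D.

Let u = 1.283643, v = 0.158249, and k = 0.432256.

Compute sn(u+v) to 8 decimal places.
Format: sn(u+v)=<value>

sn u = 0.9445744208876278, cn u = 0.3282973703897163, dn u = 0.912848714270416
sn v = 0.1574680948933633, cn v = 0.9875240751954631, dn v = 0.9976807844463822
m = k² = 0.186845249536
D = 1 − m·sn²u·sn²v = 0.9958662941594598
sn(u+v) = (sn u·cn v·dn v + sn v·cn u·dn u)/D = 0.9778175975109187/0.9958662941594598 = 0.9818763856610141

sn(u+v)=0.98187639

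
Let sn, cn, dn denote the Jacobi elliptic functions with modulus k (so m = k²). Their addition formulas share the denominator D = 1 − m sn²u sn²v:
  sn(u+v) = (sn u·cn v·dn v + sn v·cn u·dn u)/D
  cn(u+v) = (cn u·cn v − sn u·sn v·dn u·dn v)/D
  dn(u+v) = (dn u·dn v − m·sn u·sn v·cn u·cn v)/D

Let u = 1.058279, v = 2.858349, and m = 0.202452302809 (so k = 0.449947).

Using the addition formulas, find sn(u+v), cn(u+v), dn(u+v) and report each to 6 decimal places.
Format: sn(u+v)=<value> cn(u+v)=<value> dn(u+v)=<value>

sn u = 0.8554489483995654, cn u = 0.5178871466662189, dn u = 0.9229554927210752
sn v = 0.4440960190158366, cn v = -0.8959791994763526, dn v = 0.9798326892354496
m = k² = 0.202452302809
D = 1 − m·sn²u·sn²v = 0.9707810453265224
sn(u+v) = (sn u·cn v·dn v + sn v·cn u·dn u)/D = -0.5387349078624249/0.9707810453265224 = -0.5549499657579545
cn(u+v) = (cn u·cn v − sn u·sn v·dn u·dn v)/D = -0.8075769542376257/0.9707810453265224 = -0.8318837271549704
dn(u+v) = (dn u·dn v − m·sn u·sn v·cn u·cn v)/D = 0.9400303361762103/0.9707810453265224 = 0.9683237437542169

sn(u+v)=-0.554950 cn(u+v)=-0.831884 dn(u+v)=0.968324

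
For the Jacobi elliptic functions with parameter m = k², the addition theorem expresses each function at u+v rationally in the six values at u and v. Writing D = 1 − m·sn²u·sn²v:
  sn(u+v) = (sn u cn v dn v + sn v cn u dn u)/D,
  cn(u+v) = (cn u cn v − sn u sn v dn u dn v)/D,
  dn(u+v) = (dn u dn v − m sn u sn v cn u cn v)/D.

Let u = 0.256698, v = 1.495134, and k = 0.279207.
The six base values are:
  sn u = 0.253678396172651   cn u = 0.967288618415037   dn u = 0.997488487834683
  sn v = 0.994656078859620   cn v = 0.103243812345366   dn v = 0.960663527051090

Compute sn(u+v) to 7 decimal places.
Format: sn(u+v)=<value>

m = k² = 0.077956548849
D = 1 − m·sn²u·sn²v = 0.995036757974058
sn(u+v) = (sn u·cn v·dn v + sn v·cn u·dn u)/D = 0.9848636034743042/0.995036757974058 = 0.989776101819126

sn(u+v)=0.9897761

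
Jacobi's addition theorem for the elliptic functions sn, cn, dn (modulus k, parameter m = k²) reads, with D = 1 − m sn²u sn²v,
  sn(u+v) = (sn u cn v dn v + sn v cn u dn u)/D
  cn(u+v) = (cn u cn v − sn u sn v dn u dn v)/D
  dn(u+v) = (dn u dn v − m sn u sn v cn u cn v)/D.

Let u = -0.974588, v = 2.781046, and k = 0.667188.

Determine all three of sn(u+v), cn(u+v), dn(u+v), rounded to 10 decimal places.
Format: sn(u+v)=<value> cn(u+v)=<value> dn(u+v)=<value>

sn(u+v)=0.9999961304 cn(u+v)=0.0027819532 dn(u+v)=0.7448916819

sn u = -0.7945169177502662, cn u = 0.6072420171633521, dn u = 0.8479400385573282
sn v = 0.7184228740879203, cn v = -0.6956066230185364, dn v = 0.8776385053869691
m = k² = 0.445139827344
D = 1 − m·sn²u·sn²v = 0.8549682610319983
sn(u+v) = (sn u·cn v·dn v + sn v·cn u·dn u)/D = 0.8549649526131708/0.8549682610319983 = 0.9999961303606481
cn(u+v) = (cn u·cn v − sn u·sn v·dn u·dn v)/D = 0.002378481708526754/0.8549682610319983 = 0.002781953222048013
dn(u+v) = (dn u·dn v − m·sn u·sn v·cn u·cn v)/D = 0.6368587459006607/0.8549682610319983 = 0.7448916818642294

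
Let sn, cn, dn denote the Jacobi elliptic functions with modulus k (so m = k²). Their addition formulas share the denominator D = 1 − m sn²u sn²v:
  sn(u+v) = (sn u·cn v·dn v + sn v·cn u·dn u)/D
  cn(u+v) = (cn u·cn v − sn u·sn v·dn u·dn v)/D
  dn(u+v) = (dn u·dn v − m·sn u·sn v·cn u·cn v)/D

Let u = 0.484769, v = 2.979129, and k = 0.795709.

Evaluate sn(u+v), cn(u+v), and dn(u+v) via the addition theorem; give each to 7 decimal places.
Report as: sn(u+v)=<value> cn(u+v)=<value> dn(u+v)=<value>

sn(u+v)=0.4768508 cn(u+v)=-0.8789843 dn(u+v)=0.9252186

sn u = 0.4558872606425769, cn u = 0.890037530435547, dn u = 0.9318850939825738
sn v = 0.7898926318123769, cn v = -0.6132451632165694, dn v = 0.7777896447301327
m = k² = 0.633152812681
D = 1 − m·sn²u·sn²v = 0.9178968955645203
sn(u+v) = (sn u·cn v·dn v + sn v·cn u·dn u)/D = 0.4376998241207347/0.9178968955645203 = 0.4768507511418729
cn(u+v) = (cn u·cn v − sn u·sn v·dn u·dn v)/D = -0.8068169401119821/0.9178968955645203 = -0.8789842780934319
dn(u+v) = (dn u·dn v − m·sn u·sn v·cn u·cn v)/D = 0.8492553065772379/0.9178968955645203 = 0.9252186282370344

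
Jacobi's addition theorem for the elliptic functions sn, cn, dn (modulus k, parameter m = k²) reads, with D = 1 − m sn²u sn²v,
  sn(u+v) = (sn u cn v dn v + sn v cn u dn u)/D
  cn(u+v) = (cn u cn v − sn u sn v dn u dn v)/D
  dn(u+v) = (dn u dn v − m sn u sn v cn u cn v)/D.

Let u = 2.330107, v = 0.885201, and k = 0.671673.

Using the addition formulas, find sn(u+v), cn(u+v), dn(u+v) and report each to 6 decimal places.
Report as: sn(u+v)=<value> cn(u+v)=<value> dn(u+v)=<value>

sn(u+v)=0.397750 cn(u+v)=-0.917494 dn(u+v)=0.963653

sn u = 0.9251981738053012, cn u = -0.3794843069052205, dn u = 0.7834691878920758
sn v = 0.7452864166794242, cn v = 0.666744446630899, dn v = 0.865685214155468
m = k² = 0.451144618929
D = 1 − m·sn²u·sn²v = 0.7854978115558656
sn(u+v) = (sn u·cn v·dn v + sn v·cn u·dn u)/D = 0.3124316017210422/0.7854978115558656 = 0.3977498054414652
cn(u+v) = (cn u·cn v − sn u·sn v·dn u·dn v)/D = -0.7206894658624324/0.7854978115558656 = -0.917493919473735
dn(u+v) = (dn u·dn v − m·sn u·sn v·cn u·cn v)/D = 0.7569471607076367/0.7854978115558656 = 0.9636527938993523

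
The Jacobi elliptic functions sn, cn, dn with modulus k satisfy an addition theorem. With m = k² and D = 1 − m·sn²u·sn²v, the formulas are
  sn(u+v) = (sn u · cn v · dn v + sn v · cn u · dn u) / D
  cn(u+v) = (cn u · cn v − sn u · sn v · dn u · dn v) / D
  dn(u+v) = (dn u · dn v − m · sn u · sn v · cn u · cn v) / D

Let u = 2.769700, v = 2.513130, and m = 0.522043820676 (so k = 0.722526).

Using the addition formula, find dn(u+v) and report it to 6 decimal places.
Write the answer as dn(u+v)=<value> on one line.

sn u = 0.7896960150591199, cn u = -0.6134983323528649, dn u = 0.821244871486228
sn v = 0.8970740312576427, cn v = -0.4418802806679224, dn v = 0.7615047648602599
m = k² = 0.522043820676
D = 1 − m·sn²u·sn²v = 0.738010779914433
dn(u+v) = (dn u·dn v − m·sn u·sn v·cn u·cn v)/D = 0.5251252305420675/0.738010779914433 = 0.7115414094668806

dn(u+v)=0.711541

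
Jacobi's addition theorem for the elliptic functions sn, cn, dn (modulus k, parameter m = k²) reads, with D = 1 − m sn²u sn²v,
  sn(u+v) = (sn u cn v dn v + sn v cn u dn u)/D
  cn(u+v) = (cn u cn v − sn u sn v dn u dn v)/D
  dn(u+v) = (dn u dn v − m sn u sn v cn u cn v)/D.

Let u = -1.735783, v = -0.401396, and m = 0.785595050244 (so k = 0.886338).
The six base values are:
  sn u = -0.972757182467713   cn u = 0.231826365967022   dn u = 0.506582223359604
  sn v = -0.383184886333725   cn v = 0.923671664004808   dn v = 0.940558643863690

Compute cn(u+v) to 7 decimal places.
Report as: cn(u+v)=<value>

cn(u+v)=0.0410048

m = k² = 0.785595050244
D = 1 − m·sn²u·sn²v = 0.8908498408809905
cn(u+v) = (cn u·cn v − sn u·sn v·dn u·dn v)/D = 0.03652912214887717/0.8908498408809905 = 0.04100480291128787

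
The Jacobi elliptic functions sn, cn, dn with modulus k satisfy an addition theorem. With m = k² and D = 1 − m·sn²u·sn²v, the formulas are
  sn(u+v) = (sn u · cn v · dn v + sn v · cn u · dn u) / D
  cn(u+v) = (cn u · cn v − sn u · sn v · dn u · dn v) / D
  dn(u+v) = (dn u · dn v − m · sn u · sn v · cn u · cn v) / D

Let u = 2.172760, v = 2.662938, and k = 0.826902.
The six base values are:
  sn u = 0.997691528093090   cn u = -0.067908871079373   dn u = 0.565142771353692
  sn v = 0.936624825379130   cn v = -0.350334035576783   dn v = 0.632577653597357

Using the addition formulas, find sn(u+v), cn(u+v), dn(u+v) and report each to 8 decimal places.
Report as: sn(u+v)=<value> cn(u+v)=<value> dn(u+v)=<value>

m = k² = 0.683766917604
D = 1 − m·sn²u·sn²v = 0.4029207442551407
sn(u+v) = (sn u·cn v·dn v + sn v·cn u·dn u)/D = -0.2570478756955317/0.4029207442551407 = -0.6379613841196564
cn(u+v) = (cn u·cn v − sn u·sn v·dn u·dn v)/D = -0.3102765149854739/0.4029207442551407 = -0.7700683556491152
dn(u+v) = (dn u·dn v − m·sn u·sn v·cn u·cn v)/D = 0.3422954531296382/0.4029207442551407 = 0.8495354434094044

sn(u+v)=-0.63796138 cn(u+v)=-0.77006836 dn(u+v)=0.84953544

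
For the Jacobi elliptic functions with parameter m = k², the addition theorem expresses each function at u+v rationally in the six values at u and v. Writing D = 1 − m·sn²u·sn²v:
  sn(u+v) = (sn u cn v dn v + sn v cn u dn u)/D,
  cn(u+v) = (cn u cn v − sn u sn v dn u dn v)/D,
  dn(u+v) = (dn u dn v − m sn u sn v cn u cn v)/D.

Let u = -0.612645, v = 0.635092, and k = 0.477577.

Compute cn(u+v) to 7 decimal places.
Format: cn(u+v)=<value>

cn(u+v)=0.9997481

sn u = -0.5684012848682322, cn u = 0.8227514687681468, dn u = 0.9624510254756469
sn v = 0.5860202072017024, cn v = 0.8102964375778002, dn v = 0.9600379734384089
m = k² = 0.228079790929
D = 1 − m·sn²u·sn²v = 0.9746940822894994
cn(u+v) = (cn u·cn v − sn u·sn v·dn u·dn v)/D = 0.9744485435190476/0.9746940822894994 = 0.9997480863227618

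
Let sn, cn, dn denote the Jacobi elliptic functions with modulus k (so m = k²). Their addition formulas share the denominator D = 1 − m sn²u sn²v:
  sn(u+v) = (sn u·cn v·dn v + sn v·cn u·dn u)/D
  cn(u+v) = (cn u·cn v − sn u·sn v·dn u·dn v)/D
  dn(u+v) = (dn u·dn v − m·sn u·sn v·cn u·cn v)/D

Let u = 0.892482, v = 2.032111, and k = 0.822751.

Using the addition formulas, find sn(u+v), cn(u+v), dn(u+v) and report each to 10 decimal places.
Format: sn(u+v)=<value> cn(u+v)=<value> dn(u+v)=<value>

sn(u+v)=0.8556554388 cn(u+v)=-0.5175459111 dn(u+v)=0.7102085285

sn u = 0.7344772132354725, cn u = 0.6786333496357619, dn u = 0.796763042518537
sn v = 0.999981956862717, cn v = 0.006007158147675104, dn v = 0.5684234506695027
m = k² = 0.676919208001
D = 1 − m·sn²u·sn²v = 0.6348445233808275
sn(u+v) = (sn u·cn v·dn v + sn v·cn u·dn u)/D = 0.5432081692222066/0.6348445233808275 = 0.855655438798437
cn(u+v) = (cn u·cn v − sn u·sn v·dn u·dn v)/D = -0.3285611872344155/0.6348445233808275 = -0.517545911059738
dn(u+v) = (dn u·dn v − m·sn u·sn v·cn u·cn v)/D = 0.4508719947454488/0.6348445233808275 = 0.7102085284509603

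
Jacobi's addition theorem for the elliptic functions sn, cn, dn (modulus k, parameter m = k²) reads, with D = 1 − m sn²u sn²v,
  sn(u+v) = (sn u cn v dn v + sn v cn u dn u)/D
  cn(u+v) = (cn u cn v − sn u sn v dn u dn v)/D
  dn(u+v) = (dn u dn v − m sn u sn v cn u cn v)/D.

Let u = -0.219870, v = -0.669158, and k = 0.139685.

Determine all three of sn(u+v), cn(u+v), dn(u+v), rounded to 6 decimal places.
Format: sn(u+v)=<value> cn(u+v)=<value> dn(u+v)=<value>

sn u = -0.2180693469844358, cn u = 0.9759332763594967, dn u = 0.9995359555611595
sn v = -0.6196270751597091, cn v = 0.7848963547685925, dn v = 0.9962472815769645
m = k² = 0.019511899225
D = 1 − m·sn²u·sn²v = 0.9996437543556068
sn(u+v) = (sn u·cn v·dn v + sn v·cn u·dn u)/D = -0.7749535804579127/0.9996437543556068 = -0.7752297526807092
cn(u+v) = (cn u·cn v − sn u·sn v·dn u·dn v)/D = 0.6314543402001717/0.9996437543556068 = 0.6316793732255363
dn(u+v) = (dn u·dn v − m·sn u·sn v·cn u·cn v)/D = 0.9937654174879128/0.9996437543556068 = 0.9941195682541094

sn(u+v)=-0.775230 cn(u+v)=0.631679 dn(u+v)=0.994120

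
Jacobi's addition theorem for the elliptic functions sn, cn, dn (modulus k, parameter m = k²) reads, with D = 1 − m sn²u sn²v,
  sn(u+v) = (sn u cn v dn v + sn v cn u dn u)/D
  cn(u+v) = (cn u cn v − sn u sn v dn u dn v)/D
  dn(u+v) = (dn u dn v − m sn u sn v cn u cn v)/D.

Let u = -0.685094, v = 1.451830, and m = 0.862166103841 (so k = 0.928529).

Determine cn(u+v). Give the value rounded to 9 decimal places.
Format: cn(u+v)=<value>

sn u = -0.600061658594849, cn u = 0.7999537523409706, dn u = 0.8303953319948789
sn v = 0.9160754814916478, cn v = 0.4010058755303289, dn v = 0.5258090247707239
m = k² = 0.862166103841
D = 1 − m·sn²u·sn²v = 0.7394775104080905
cn(u+v) = (cn u·cn v − sn u·sn v·dn u·dn v)/D = 0.5608020879291837/0.7394775104080905 = 0.758376123730521

cn(u+v)=0.758376124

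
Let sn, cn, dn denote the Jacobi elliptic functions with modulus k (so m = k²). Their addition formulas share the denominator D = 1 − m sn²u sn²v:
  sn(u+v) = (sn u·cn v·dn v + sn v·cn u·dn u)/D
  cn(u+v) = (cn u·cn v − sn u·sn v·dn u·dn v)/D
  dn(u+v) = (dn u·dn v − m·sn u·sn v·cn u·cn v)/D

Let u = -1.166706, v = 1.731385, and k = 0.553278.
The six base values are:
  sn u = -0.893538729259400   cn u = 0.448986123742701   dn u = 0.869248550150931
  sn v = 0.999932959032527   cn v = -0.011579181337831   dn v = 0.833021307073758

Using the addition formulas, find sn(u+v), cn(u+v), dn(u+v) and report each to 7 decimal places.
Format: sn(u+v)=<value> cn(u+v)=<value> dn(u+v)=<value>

m = k² = 0.306116545284
D = 1 − m·sn²u·sn²v = 0.7556258113988613
sn(u+v) = (sn u·cn v·dn v + sn v·cn u·dn u)/D = 0.3988731831020106/0.7556258113988613 = 0.5278713049301371
cn(u+v) = (cn u·cn v − sn u·sn v·dn u·dn v)/D = 0.6417714162022624/0.7556258113988613 = 0.8493243699737776
dn(u+v) = (dn u·dn v − m·sn u·sn v·cn u·cn v)/D = 0.7226806215489369/0.7556258113988613 = 0.9564001264211261

sn(u+v)=0.5278713 cn(u+v)=0.8493244 dn(u+v)=0.9564001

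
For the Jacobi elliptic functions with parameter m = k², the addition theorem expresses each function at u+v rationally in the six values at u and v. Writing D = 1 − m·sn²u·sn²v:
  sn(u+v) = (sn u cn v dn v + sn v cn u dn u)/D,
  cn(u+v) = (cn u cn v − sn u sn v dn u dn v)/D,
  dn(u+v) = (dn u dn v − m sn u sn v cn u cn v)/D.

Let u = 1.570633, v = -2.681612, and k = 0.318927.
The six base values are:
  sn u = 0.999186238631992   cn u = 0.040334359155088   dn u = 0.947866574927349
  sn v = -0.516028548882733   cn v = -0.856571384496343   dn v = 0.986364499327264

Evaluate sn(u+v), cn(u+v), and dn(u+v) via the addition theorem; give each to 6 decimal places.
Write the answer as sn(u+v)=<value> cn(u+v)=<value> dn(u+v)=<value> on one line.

sn(u+v)=-0.887944 cn(u+v)=0.459952 dn(u+v)=0.959064

m = k² = 0.101714431329
D = 1 − m·sn²u·sn²v = 0.9729589891716848
sn(u+v) = (sn u·cn v·dn v + sn v·cn u·dn u)/D = -0.8639326570137936/0.9729589891716848 = -0.8879435481132568
cn(u+v) = (cn u·cn v − sn u·sn v·dn u·dn v)/D = 0.4475148698703469/0.9729589891716848 = 0.4599524490249404
dn(u+v) = (dn u·dn v − m·sn u·sn v·cn u·cn v)/D = 0.9331300093735374/0.9729589891716848 = 0.9590640713109036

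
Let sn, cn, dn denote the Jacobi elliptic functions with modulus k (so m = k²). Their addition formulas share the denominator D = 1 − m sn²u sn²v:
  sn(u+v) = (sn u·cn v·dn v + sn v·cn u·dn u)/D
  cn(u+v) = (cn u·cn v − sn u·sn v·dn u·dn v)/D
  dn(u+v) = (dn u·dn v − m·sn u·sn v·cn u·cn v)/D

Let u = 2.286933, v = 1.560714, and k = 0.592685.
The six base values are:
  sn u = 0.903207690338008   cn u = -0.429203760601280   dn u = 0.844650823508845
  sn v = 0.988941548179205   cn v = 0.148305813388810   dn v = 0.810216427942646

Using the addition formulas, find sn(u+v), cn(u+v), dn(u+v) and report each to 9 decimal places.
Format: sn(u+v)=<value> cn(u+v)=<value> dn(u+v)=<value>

m = k² = 0.351275509225
D = 1 − m·sn²u·sn²v = 0.7197378999964085
sn(u+v) = (sn u·cn v·dn v + sn v·cn u·dn u)/D = -0.2499890578751116/0.7197378999964085 = -0.3473334638572722
cn(u+v) = (cn u·cn v − sn u·sn v·dn u·dn v)/D = -0.6749282299874218/0.7197378999964085 = -0.9377416834528094
dn(u+v) = (dn u·dn v − m·sn u·sn v·cn u·cn v)/D = 0.7043222608812428/0.7197378999964085 = 0.9785815932226959

sn(u+v)=-0.347333464 cn(u+v)=-0.937741683 dn(u+v)=0.978581593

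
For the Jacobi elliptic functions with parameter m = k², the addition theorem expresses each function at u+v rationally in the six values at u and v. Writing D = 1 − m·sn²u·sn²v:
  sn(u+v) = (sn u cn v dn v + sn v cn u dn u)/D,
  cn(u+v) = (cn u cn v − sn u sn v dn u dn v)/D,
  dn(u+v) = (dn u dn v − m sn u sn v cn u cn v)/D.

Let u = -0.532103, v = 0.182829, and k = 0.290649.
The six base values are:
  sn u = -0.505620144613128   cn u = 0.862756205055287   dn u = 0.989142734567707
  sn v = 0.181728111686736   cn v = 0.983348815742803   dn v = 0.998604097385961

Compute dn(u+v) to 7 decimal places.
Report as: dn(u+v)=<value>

m = k² = 0.084476841201
D = 1 − m·sn²u·sn²v = 0.9992867683105093
dn(u+v) = (dn u·dn v − m·sn u·sn v·cn u·cn v)/D = 0.9943473524569741/0.9992867683105093 = 0.995057058684079

dn(u+v)=0.9950571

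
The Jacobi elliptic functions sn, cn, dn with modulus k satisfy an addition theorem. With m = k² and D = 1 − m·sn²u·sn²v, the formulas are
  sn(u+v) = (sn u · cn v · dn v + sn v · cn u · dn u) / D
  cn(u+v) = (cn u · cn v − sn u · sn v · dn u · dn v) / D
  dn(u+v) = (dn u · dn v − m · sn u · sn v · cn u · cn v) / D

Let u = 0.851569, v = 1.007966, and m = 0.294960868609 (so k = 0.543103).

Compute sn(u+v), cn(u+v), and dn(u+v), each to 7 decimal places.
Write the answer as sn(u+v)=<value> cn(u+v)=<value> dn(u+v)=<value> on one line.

sn u = 0.734851897122353, cn u = 0.6782276087683829, dn u = 0.9169072878865361
sn v = 0.8232302170510923, cn v = 0.5677076798265208, dn v = 0.8944845792566154
m = k² = 0.294960868609
D = 1 − m·sn²u·sn²v = 0.8920539763747286
sn(u+v) = (sn u·cn v·dn v + sn v·cn u·dn u)/D = 0.8851057174952299/0.8920539763747286 = 0.9922109434367007
cn(u+v) = (cn u·cn v − sn u·sn v·dn u·dn v)/D = -0.1111223002966519/0.8920539763747286 = -0.1245690319640168
dn(u+v) = (dn u·dn v − m·sn u·sn v·cn u·cn v)/D = 0.7514548383537582/0.8920539763747286 = 0.8423871853670114

sn(u+v)=0.9922109 cn(u+v)=-0.1245690 dn(u+v)=0.8423872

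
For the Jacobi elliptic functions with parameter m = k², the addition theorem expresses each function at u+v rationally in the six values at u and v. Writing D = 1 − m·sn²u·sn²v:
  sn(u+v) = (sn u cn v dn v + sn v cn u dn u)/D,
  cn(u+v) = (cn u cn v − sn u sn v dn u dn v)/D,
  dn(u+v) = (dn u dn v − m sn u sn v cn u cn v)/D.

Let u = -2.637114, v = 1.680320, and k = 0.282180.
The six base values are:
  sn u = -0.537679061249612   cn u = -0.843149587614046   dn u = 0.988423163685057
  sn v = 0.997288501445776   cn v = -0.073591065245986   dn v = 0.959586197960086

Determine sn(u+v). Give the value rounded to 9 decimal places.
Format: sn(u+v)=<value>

m = k² = 0.0796255524
D = 1 − m·sn²u·sn²v = 0.9771050167561739
sn(u+v) = (sn u·cn v·dn v + sn v·cn u·dn u)/D = -0.7931595845032567/0.9771050167561739 = -0.8117444603205646

sn(u+v)=-0.811744460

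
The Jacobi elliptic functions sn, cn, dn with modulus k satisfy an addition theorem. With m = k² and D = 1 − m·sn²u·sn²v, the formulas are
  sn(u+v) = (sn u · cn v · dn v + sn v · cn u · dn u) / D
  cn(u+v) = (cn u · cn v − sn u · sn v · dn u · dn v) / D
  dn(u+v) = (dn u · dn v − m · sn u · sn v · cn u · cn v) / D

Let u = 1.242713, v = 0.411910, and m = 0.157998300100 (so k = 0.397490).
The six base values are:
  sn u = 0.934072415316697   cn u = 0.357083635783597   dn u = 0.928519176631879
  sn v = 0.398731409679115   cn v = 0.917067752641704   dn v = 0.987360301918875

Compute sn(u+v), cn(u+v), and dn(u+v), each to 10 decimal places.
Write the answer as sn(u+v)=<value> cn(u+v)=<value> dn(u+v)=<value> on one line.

m = k² = 0.1579983001
D = 1 − m·sn²u·sn²v = 0.978083338282326
sn(u+v) = (sn u·cn v·dn v + sn v·cn u·dn u)/D = 0.9779834169864087/0.978083338282326 = 0.9998978396911528
cn(u+v) = (cn u·cn v − sn u·sn v·dn u·dn v)/D = -0.01398044080446243/0.978083338282326 = -0.01429371123836376
dn(u+v) = (dn u·dn v − m·sn u·sn v·cn u·cn v)/D = 0.8975128385718208/0.978083338282326 = 0.9176240954559147

sn(u+v)=0.9998978397 cn(u+v)=-0.0142937112 dn(u+v)=0.9176240955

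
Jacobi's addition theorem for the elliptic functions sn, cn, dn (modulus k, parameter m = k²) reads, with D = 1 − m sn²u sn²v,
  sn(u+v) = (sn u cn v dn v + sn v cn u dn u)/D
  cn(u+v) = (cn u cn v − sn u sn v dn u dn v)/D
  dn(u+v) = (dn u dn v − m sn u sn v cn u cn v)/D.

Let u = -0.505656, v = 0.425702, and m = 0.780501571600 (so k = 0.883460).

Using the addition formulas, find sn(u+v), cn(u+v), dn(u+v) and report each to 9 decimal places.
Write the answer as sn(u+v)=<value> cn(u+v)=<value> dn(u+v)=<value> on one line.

sn(u+v)=-0.079802666 cn(u+v)=0.996810681 dn(u+v)=0.997511605

sn u = -0.470452136560752, cn u = 0.8824255136868061, dn u = 0.9095357736665055
sn v = 0.4041799974197971, cn v = 0.9146794682760365, dn v = 0.9340750053827732
m = k² = 0.7805015716
D = 1 − m·sn²u·sn²v = 0.9717801756709241
sn(u+v) = (sn u·cn v·dn v + sn v·cn u·dn u)/D = -0.07755064913641225/0.9717801756709241 = -0.0798026663621438
cn(u+v) = (cn u·cn v − sn u·sn v·dn u·dn v)/D = 0.9686808590271273/0.9717801756709241 = 0.9968106813440014
dn(u+v) = (dn u·dn v − m·sn u·sn v·cn u·cn v)/D = 0.9693620029906801/0.9717801756709241 = 0.9975116052572543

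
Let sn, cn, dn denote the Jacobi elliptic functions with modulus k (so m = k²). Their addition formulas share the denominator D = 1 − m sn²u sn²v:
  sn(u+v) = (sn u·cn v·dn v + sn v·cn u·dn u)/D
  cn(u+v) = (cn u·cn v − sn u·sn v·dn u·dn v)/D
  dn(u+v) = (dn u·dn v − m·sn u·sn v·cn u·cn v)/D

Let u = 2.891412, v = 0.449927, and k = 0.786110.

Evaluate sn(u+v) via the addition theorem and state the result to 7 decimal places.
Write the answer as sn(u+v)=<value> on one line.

sn(u+v)=0.5457625

sn u = 0.8153400607605636, cn u = -0.5789823704733681, dn u = 0.7675851581599888
sn v = 0.4268129462778523, cn v = 0.9043399299431709, dn v = 0.9420323973787228
m = k² = 0.6179689321
D = 1 − m·sn²u·sn²v = 0.9251624824618476
sn(u+v) = (sn u·cn v·dn v + sn v·cn u·dn u)/D = 0.5049190031192819/0.9251624824618476 = 0.5457625148997587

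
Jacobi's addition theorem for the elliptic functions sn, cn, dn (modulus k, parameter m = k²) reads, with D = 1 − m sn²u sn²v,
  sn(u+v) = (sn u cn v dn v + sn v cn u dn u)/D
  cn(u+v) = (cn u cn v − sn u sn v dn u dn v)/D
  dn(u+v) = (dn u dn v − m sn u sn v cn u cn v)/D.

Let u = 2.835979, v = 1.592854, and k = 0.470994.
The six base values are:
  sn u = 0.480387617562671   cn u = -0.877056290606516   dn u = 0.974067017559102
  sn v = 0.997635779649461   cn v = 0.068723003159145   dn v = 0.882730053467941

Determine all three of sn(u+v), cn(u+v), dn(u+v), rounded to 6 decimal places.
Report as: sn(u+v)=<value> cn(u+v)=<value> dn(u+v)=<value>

m = k² = 0.221835348036
D = 1 − m·sn²u·sn²v = 0.9490483337191842
sn(u+v) = (sn u·cn v·dn v + sn v·cn u·dn u)/D = -0.8231496570406035/0.9490483337191842 = -0.8673421866880037
cn(u+v) = (cn u·cn v − sn u·sn v·dn u·dn v)/D = -0.4723530267174085/0.9490483337191842 = -0.4977122976090425
dn(u+v) = (dn u·dn v − m·sn u·sn v·cn u·cn v)/D = 0.866246255055621/0.9490483337191842 = 0.912752516682608

sn(u+v)=-0.867342 cn(u+v)=-0.497712 dn(u+v)=0.912753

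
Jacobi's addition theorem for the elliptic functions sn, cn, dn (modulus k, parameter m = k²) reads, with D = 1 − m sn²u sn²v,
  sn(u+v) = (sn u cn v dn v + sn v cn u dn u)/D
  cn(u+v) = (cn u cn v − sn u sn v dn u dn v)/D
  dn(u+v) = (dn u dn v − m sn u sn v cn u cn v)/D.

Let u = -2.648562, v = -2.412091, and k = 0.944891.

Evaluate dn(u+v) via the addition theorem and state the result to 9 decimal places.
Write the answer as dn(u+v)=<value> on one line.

dn(u+v)=0.999588601

sn u = -0.9994291163924954, cn u = -0.03378522320358257, dn u = 0.3289378339555157
sn v = -0.9990411743105561, cn v = 0.04378049830900717, dn v = 0.3299883223673964
m = k² = 0.892819001881
D = 1 − m·sn²u·sn²v = 0.1099094400446451
dn(u+v) = (dn u·dn v − m·sn u·sn v·cn u·cn v)/D = 0.1098642234394547/0.1099094400446451 = 0.9995886012596189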